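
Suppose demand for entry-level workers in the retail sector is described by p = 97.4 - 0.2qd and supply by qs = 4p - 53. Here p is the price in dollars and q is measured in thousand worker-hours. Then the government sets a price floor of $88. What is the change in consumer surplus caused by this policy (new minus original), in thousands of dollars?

Rearranging demand gives qd = 487 - 5p. Without the control the market clears where 487 - 5p = 4p - 53, i.e. p* = 60 and q* = 187.
Because the floor (88) lies above the market-clearing price, it is binding.
At p = 88: qd = 487 - 5·88 = 47 and qs = 4·88 - 53 = 299.
Consumer surplus without the control is ½ · (97.4 - 60) · 187 = 3496.9.
With the floor, consumers buy 47 units at 88, so CS = ½ · (97.4 - 88) · 47 = 220.9.
Change in consumer surplus = 220.9 - 3496.9 = -3276.

-3276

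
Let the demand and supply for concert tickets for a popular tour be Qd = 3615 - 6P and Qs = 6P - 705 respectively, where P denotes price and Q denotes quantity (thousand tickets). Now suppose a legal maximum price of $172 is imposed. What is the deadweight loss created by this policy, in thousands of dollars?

212064

Setting quantity demanded equal to quantity supplied, 3615 - 6P = 6P - 705, gives P* = 360 and Q* = 1455.
The ceiling of 172 is below the equilibrium price 360, so it binds.
At P = 172: Qd = 3615 - 6·172 = 2583 and Qs = 6·172 - 705 = 327.
Quantity traded falls to 327. At Q = 327 the demand price is (3615 - 327)/6 = 548 and the supply price is (705 + 327)/6 = 172.
Deadweight loss = ½ · (548 - 172) · (1455 - 327) = ½ · 376 · 1128 = 212064.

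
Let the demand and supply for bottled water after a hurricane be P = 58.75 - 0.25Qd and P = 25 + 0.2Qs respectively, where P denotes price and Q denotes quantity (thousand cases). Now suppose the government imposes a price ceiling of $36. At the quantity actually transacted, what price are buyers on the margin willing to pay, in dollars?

Rearranging demand gives Qd = 235 - 4P; rearranging supply gives Qs = 5P - 125. Setting quantity demanded equal to quantity supplied, 235 - 4P = 5P - 125, gives P* = 40 and Q* = 75.
Since 36 < 40, the ceiling is binding.
At P = 36: Qd = 235 - 4·36 = 91 and Qs = 5·36 - 125 = 55.
Only 55 units reach the market. On the demand curve, the marginal buyer's willingness to pay at Q = 55 is (235 - 55)/4 = 45.

45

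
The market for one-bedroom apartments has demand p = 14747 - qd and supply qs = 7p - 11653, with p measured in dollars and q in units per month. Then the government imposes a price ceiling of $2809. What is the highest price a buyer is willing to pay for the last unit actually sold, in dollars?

6737

Rearranging demand gives qd = 14747 - p. Without the control the market clears where 14747 - p = 7p - 11653, i.e. p* = 3300 and q* = 11447.
The ceiling of 2809 is below the equilibrium price 3300, so it binds.
At p = 2809: qd = 14747 - 2809 = 11938 and qs = 7·2809 - 11653 = 8010.
Only 8010 units reach the market. On the demand curve, the marginal buyer's willingness to pay at q = 8010 is (14747 - 8010) = 6737.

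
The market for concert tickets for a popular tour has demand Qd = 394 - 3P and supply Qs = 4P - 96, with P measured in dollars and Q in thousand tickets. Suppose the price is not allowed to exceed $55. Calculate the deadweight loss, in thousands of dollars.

1050

Without the control the market clears where 394 - 3P = 4P - 96, i.e. P* = 70 and Q* = 184.
Because the ceiling (55) lies below the market-clearing price, it is binding.
At P = 55: Qd = 394 - 3·55 = 229 and Qs = 4·55 - 96 = 124.
Quantity traded falls to 124. At Q = 124 the demand price is (394 - 124)/3 = 90 and the supply price is (96 + 124)/4 = 55.
Deadweight loss = ½ · (90 - 55) · (184 - 124) = ½ · 35 · 60 = 1050.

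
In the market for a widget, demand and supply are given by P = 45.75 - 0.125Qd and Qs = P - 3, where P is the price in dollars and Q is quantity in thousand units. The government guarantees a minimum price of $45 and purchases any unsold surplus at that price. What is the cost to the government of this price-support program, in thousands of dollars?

1620

Rearranging demand gives Qd = 366 - 8P. Without the control the market clears where 366 - 8P = P - 3, i.e. P* = 41 and Q* = 38.
Since 45 > 41, the floor is binding.
At P = 45: Qd = 366 - 8·45 = 6 and Qs = 45 - 3 = 42.
Surplus = Qs - Qd = 36.
Government expenditure = surplus × support price = 36 × 45 = 1620.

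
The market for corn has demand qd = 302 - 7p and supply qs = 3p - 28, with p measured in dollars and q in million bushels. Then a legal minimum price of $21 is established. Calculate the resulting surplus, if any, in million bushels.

In a free market, 302 - 7p = 3p - 28 gives the equilibrium p* = 33, q* = 71.
Since 21 is below p* = 33, the floor does not bind and the free-market outcome prevails.
Since the control does not bind, there is no surplus.

0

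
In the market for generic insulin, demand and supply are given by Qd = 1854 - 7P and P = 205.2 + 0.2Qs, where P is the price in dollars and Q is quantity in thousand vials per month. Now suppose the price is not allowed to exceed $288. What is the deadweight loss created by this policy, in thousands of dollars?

0

Rearranging supply gives Qs = 5P - 1026. In a free market, 1854 - 7P = 5P - 1026 gives the equilibrium P* = 240, Q* = 174.
Since 288 is above P* = 240, the ceiling does not bind and the free-market outcome prevails.
Since the control does not bind, no trades are prevented and deadweight loss is zero.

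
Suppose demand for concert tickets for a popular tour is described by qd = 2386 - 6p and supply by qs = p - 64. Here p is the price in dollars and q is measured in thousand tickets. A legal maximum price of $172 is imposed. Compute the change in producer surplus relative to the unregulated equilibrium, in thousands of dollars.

-35066

Setting quantity demanded equal to quantity supplied, 2386 - 6p = p - 64, gives p* = 350 and q* = 286.
The ceiling of 172 is below the equilibrium price 350, so it binds.
At p = 172: qd = 2386 - 6·172 = 1354 and qs = 172 - 64 = 108.
Producer surplus without the control is ½ · (350 - 64) · 286 = 40898.
With the ceiling, producers sell 108 units at 172, so PS = ½ · (172 - 64) · 108 = 5832.
Change in producer surplus = 5832 - 40898 = -35066.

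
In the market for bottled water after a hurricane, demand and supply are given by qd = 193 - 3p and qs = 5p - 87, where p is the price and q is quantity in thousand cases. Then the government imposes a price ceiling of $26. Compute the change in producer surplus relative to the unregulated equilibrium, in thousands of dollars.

-589.5

Without the control the market clears where 193 - 3p = 5p - 87, i.e. p* = 35 and q* = 88.
Since 26 < 35, the ceiling is binding.
At p = 26: qd = 193 - 3·26 = 115 and qs = 5·26 - 87 = 43.
Producer surplus without the control is ½ · (35 - 17.4) · 88 = 774.4.
With the ceiling, producers sell 43 units at 26, so PS = ½ · (26 - 17.4) · 43 = 184.9.
Change in producer surplus = 184.9 - 774.4 = -589.5.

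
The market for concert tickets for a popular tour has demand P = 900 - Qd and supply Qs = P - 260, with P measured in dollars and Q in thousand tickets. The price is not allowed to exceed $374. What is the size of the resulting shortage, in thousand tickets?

Rearranging demand gives Qd = 900 - P. Without the control the market clears where 900 - P = P - 260, i.e. P* = 580 and Q* = 320.
Because the ceiling (374) lies below the market-clearing price, it is binding.
At P = 374: Qd = 900 - 374 = 526 and Qs = 374 - 260 = 114.
Shortage = Qd - Qs = 526 - 114 = 412.

412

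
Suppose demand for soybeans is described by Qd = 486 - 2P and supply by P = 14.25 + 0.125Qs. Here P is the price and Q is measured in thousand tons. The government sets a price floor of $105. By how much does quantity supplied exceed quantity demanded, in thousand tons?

450

Rearranging supply gives Qs = 8P - 114. Without the control the market clears where 486 - 2P = 8P - 114, i.e. P* = 60 and Q* = 366.
Because the floor (105) lies above the market-clearing price, it is binding.
At P = 105: Qd = 486 - 2·105 = 276 and Qs = 8·105 - 114 = 726.
Surplus = Qs - Qd = 726 - 276 = 450.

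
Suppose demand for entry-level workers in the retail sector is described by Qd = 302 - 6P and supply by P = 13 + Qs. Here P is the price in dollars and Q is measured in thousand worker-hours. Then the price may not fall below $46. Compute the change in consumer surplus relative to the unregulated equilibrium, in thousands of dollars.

-29

Rearranging supply gives Qs = P - 13. Setting quantity demanded equal to quantity supplied, 302 - 6P = P - 13, gives P* = 45 and Q* = 32.
The floor of 46 is above the equilibrium price 45, so it binds.
At P = 46: Qd = 302 - 6·46 = 26 and Qs = 46 - 13 = 33.
Consumer surplus without the control is ½ · (151/3 - 45) · 32 = 256/3.
With the floor, consumers buy 26 units at 46, so CS = ½ · (151/3 - 46) · 26 = 169/3.
Change in consumer surplus = 169/3 - 256/3 = -29.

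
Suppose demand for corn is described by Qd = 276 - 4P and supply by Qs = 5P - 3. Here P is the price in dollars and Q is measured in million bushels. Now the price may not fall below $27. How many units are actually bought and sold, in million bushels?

Setting quantity demanded equal to quantity supplied, 276 - 4P = 5P - 3, gives P* = 31 and Q* = 152.
Since 27 is below P* = 31, the floor does not bind and the free-market outcome prevails.

152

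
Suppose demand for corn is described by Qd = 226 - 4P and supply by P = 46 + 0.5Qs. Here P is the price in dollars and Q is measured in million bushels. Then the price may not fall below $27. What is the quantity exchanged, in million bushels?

Rearranging supply gives Qs = 2P - 92. Without the control the market clears where 226 - 4P = 2P - 92, i.e. P* = 53 and Q* = 14.
Since 27 is below P* = 53, the floor does not bind and the free-market outcome prevails.

14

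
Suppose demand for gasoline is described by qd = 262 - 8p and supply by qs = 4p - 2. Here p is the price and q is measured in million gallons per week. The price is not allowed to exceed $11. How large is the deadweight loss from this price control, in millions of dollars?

Without the control the market clears where 262 - 8p = 4p - 2, i.e. p* = 22 and q* = 86.
Since 11 < 22, the ceiling is binding.
At p = 11: qd = 262 - 8·11 = 174 and qs = 4·11 - 2 = 42.
Quantity traded falls to 42. At q = 42 the demand price is (262 - 42)/8 = 27.5 and the supply price is (2 + 42)/4 = 11.
Deadweight loss = ½ · (27.5 - 11) · (86 - 42) = ½ · 16.5 · 44 = 363.

363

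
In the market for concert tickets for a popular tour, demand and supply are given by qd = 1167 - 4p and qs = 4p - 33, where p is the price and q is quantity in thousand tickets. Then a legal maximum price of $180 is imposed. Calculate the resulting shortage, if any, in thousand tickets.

0

Equilibrium: 1167 - 4p = 4p - 33, so 1200 = 8p and p* = 150, q* = 567.
The ceiling of 180 is above the equilibrium price 150, so it is not binding; the market clears at p* = 150, q* = 567.
Since the control does not bind, there is no shortage.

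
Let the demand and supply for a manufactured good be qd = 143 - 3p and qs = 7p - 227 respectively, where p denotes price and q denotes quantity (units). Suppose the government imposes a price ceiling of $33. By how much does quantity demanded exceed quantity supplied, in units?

In a free market, 143 - 3p = 7p - 227 gives the equilibrium p* = 37, q* = 32.
The ceiling of 33 is below the equilibrium price 37, so it binds.
At p = 33: qd = 143 - 3·33 = 44 and qs = 7·33 - 227 = 4.
Shortage = qd - qs = 44 - 4 = 40.

40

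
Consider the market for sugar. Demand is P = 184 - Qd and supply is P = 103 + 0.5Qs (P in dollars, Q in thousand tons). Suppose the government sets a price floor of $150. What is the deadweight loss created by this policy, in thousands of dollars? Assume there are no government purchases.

300

Rearranging demand gives Qd = 184 - P; rearranging supply gives Qs = 2P - 206. Setting quantity demanded equal to quantity supplied, 184 - P = 2P - 206, gives P* = 130 and Q* = 54.
Because the floor (150) lies above the market-clearing price, it is binding.
At P = 150: Qd = 184 - 150 = 34 and Qs = 2·150 - 206 = 94.
Quantity traded falls to 34. At Q = 34 the demand price is 184 - 34 = 150 and the supply price is (206 + 34)/2 = 120.
Deadweight loss = ½ · (150 - 120) · (54 - 34) = ½ · 30 · 20 = 300.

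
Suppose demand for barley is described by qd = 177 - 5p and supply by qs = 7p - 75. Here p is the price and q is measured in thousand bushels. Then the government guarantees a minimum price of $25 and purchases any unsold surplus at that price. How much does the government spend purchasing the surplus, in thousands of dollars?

1200

In a free market, 177 - 5p = 7p - 75 gives the equilibrium p* = 21, q* = 72.
Since 25 > 21, the floor is binding.
At p = 25: qd = 177 - 5·25 = 52 and qs = 7·25 - 75 = 100.
Surplus = qs - qd = 48.
Government expenditure = surplus × support price = 48 × 25 = 1200.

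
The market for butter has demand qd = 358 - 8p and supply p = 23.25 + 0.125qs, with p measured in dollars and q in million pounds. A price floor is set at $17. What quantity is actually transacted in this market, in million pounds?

Rearranging supply gives qs = 8p - 186. Setting quantity demanded equal to quantity supplied, 358 - 8p = 8p - 186, gives p* = 34 and q* = 86.
Since 17 is below p* = 34, the floor does not bind and the free-market outcome prevails.

86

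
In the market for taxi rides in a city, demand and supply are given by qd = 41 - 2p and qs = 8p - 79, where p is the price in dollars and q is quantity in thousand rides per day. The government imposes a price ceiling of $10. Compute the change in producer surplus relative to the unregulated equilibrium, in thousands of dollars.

-18

Without the control the market clears where 41 - 2p = 8p - 79, i.e. p* = 12 and q* = 17.
Because the ceiling (10) lies below the market-clearing price, it is binding.
At p = 10: qd = 41 - 2·10 = 21 and qs = 8·10 - 79 = 1.
Producer surplus without the control is ½ · (12 - 9.875) · 17 = 18.0625.
With the ceiling, producers sell 1 units at 10, so PS = ½ · (10 - 9.875) · 1 = 0.0625.
Change in producer surplus = 0.0625 - 18.0625 = -18.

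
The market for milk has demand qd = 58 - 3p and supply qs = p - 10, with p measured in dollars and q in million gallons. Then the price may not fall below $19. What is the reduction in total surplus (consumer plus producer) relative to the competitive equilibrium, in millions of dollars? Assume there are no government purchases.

Equilibrium: 58 - 3p = p - 10, so 68 = 4p and p* = 17, q* = 7.
Since 19 > 17, the floor is binding.
At p = 19: qd = 58 - 3·19 = 1 and qs = 19 - 10 = 9.
Quantity traded falls to 1. At q = 1 the demand price is (58 - 1)/3 = 19 and the supply price is 10 + 1 = 11.
Deadweight loss = ½ · (19 - 11) · (7 - 1) = ½ · 8 · 6 = 24.

24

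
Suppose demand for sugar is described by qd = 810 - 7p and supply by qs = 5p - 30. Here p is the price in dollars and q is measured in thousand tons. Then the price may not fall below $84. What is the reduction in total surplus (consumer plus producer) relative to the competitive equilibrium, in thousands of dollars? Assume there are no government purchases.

1646.4

Equilibrium: 810 - 7p = 5p - 30, so 840 = 12p and p* = 70, q* = 320.
The floor of 84 is above the equilibrium price 70, so it binds.
At p = 84: qd = 810 - 7·84 = 222 and qs = 5·84 - 30 = 390.
Quantity traded falls to 222. At q = 222 the demand price is (810 - 222)/7 = 84 and the supply price is (30 + 222)/5 = 50.4.
Deadweight loss = ½ · (84 - 50.4) · (320 - 222) = ½ · 33.6 · 98 = 1646.4.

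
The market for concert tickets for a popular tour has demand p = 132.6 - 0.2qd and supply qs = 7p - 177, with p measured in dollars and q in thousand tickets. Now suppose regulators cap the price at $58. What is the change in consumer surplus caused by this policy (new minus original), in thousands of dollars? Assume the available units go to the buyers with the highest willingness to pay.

2042.4

Rearranging demand gives qd = 663 - 5p. In a free market, 663 - 5p = 7p - 177 gives the equilibrium p* = 70, q* = 313.
Because the ceiling (58) lies below the market-clearing price, it is binding.
At p = 58: qd = 663 - 5·58 = 373 and qs = 7·58 - 177 = 229.
Consumer surplus without the control is ½ · (132.6 - 70) · 313 = 9796.9.
With the ceiling, 229 units are sold at 58 (assume they go to the highest-value buyers). The demand price at q = 229 is 86.8, so CS = ½ · [(132.6 - 58) + (86.8 - 58)] · 229 = 11839.3.
Change in consumer surplus = 11839.3 - 9796.9 = 2042.4.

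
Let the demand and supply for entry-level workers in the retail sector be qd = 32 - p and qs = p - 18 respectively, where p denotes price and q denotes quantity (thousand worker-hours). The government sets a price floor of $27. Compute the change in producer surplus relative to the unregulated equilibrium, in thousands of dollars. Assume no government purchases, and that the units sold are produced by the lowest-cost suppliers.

8

Equilibrium: 32 - p = p - 18, so 50 = 2p and p* = 25, q* = 7.
The floor of 27 is above the equilibrium price 25, so it binds.
At p = 27: qd = 32 - 27 = 5 and qs = 27 - 18 = 9.
Producer surplus without the control is ½ · (25 - 18) · 7 = 24.5.
With the floor, 5 units are sold at 27. The supply price at q = 5 is 23, so PS = ½ · [(27 - 18) + (27 - 23)] · 5 = 32.5.
Change in producer surplus = 32.5 - 24.5 = 8.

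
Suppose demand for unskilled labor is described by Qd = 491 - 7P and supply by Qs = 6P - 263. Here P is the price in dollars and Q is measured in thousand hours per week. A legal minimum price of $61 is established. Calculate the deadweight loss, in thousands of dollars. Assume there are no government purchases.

Setting quantity demanded equal to quantity supplied, 491 - 7P = 6P - 263, gives P* = 58 and Q* = 85.
The floor of 61 is above the equilibrium price 58, so it binds.
At P = 61: Qd = 491 - 7·61 = 64 and Qs = 6·61 - 263 = 103.
Quantity traded falls to 64. At Q = 64 the demand price is (491 - 64)/7 = 61 and the supply price is (263 + 64)/6 = 54.5.
Deadweight loss = ½ · (61 - 54.5) · (85 - 64) = ½ · 6.5 · 21 = 68.25.

68.25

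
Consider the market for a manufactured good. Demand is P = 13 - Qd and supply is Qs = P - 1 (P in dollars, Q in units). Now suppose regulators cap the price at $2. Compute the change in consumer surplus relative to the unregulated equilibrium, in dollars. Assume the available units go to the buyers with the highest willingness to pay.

Rearranging demand gives Qd = 13 - P. Equilibrium: 13 - P = P - 1, so 14 = 2P and P* = 7, Q* = 6.
Because the ceiling (2) lies below the market-clearing price, it is binding.
At P = 2: Qd = 13 - 2 = 11 and Qs = 2 - 1 = 1.
Consumer surplus without the control is ½ · (13 - 7) · 6 = 18.
With the ceiling, 1 units are sold at 2 (assume they go to the highest-value buyers). The demand price at Q = 1 is 12, so CS = ½ · [(13 - 2) + (12 - 2)] · 1 = 10.5.
Change in consumer surplus = 10.5 - 18 = -7.5.

-7.5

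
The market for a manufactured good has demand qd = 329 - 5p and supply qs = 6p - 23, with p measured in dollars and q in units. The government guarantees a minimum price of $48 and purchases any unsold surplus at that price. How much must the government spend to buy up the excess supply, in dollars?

Setting quantity demanded equal to quantity supplied, 329 - 5p = 6p - 23, gives p* = 32 and q* = 169.
Since 48 > 32, the floor is binding.
At p = 48: qd = 329 - 5·48 = 89 and qs = 6·48 - 23 = 265.
Surplus = qs - qd = 176.
Government expenditure = surplus × support price = 176 × 48 = 8448.

8448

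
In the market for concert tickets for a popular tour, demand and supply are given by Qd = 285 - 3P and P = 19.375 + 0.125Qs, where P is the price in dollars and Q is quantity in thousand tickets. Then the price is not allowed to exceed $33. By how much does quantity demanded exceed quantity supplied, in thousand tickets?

Rearranging supply gives Qs = 8P - 155. Setting quantity demanded equal to quantity supplied, 285 - 3P = 8P - 155, gives P* = 40 and Q* = 165.
Since 33 < 40, the ceiling is binding.
At P = 33: Qd = 285 - 3·33 = 186 and Qs = 8·33 - 155 = 109.
Shortage = Qd - Qs = 186 - 109 = 77.

77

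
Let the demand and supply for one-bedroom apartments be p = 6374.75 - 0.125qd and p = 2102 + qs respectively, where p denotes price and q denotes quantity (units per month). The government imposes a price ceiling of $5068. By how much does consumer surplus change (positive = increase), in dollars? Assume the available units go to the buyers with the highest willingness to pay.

Rearranging demand gives qd = 50998 - 8p; rearranging supply gives qs = p - 2102. Without the control the market clears where 50998 - 8p = p - 2102, i.e. p* = 5900 and q* = 3798.
The ceiling of 5068 is below the equilibrium price 5900, so it binds.
At p = 5068: qd = 50998 - 8·5068 = 10454 and qs = 5068 - 2102 = 2966.
Consumer surplus without the control is ½ · (6374.75 - 5900) · 3798 = 901550.25.
With the ceiling, 2966 units are sold at 5068 (assume they go to the highest-value buyers). The demand price at q = 2966 is 6004, so CS = ½ · [(6374.75 - 5068) + (6004 - 5068)] · 2966 = 3325998.25.
Change in consumer surplus = 3325998.25 - 901550.25 = 2424448.

2424448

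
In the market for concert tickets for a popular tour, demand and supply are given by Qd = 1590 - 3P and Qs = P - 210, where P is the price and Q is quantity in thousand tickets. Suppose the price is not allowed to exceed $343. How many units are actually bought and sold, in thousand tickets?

133

Without the control the market clears where 1590 - 3P = P - 210, i.e. P* = 450 and Q* = 240.
Because the ceiling (343) lies below the market-clearing price, it is binding.
At P = 343: Qd = 1590 - 3·343 = 561 and Qs = 343 - 210 = 133.
The quantity actually transacted is the short side, supply: 133.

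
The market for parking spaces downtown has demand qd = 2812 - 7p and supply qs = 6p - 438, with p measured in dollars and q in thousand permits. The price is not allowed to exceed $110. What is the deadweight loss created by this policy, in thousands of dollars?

109200

Setting quantity demanded equal to quantity supplied, 2812 - 7p = 6p - 438, gives p* = 250 and q* = 1062.
The ceiling of 110 is below the equilibrium price 250, so it binds.
At p = 110: qd = 2812 - 7·110 = 2042 and qs = 6·110 - 438 = 222.
Quantity traded falls to 222. At q = 222 the demand price is (2812 - 222)/7 = 370 and the supply price is (438 + 222)/6 = 110.
Deadweight loss = ½ · (370 - 110) · (1062 - 222) = ½ · 260 · 840 = 109200.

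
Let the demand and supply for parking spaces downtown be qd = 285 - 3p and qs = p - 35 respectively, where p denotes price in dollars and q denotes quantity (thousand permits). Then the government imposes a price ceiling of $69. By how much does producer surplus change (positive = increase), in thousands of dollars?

-434.5

Setting quantity demanded equal to quantity supplied, 285 - 3p = p - 35, gives p* = 80 and q* = 45.
Because the ceiling (69) lies below the market-clearing price, it is binding.
At p = 69: qd = 285 - 3·69 = 78 and qs = 69 - 35 = 34.
Producer surplus without the control is ½ · (80 - 35) · 45 = 1012.5.
With the ceiling, producers sell 34 units at 69, so PS = ½ · (69 - 35) · 34 = 578.
Change in producer surplus = 578 - 1012.5 = -434.5.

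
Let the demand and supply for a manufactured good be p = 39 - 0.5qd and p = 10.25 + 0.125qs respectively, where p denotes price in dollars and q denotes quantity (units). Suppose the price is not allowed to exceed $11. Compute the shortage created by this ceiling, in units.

Rearranging demand gives qd = 78 - 2p; rearranging supply gives qs = 8p - 82. In a free market, 78 - 2p = 8p - 82 gives the equilibrium p* = 16, q* = 46.
Because the ceiling (11) lies below the market-clearing price, it is binding.
At p = 11: qd = 78 - 2·11 = 56 and qs = 8·11 - 82 = 6.
Shortage = qd - qs = 56 - 6 = 50.

50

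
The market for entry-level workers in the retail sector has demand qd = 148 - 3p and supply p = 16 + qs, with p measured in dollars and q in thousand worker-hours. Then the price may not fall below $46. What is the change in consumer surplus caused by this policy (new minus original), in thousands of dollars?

Rearranging supply gives qs = p - 16. In a free market, 148 - 3p = p - 16 gives the equilibrium p* = 41, q* = 25.
Because the floor (46) lies above the market-clearing price, it is binding.
At p = 46: qd = 148 - 3·46 = 10 and qs = 46 - 16 = 30.
Consumer surplus without the control is ½ · (148/3 - 41) · 25 = 625/6.
With the floor, consumers buy 10 units at 46, so CS = ½ · (148/3 - 46) · 10 = 50/3.
Change in consumer surplus = 50/3 - 625/6 = -87.5.

-87.5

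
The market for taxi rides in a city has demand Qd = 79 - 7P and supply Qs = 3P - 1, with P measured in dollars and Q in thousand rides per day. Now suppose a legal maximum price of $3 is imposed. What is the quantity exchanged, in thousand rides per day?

8

Equilibrium: 79 - 7P = 3P - 1, so 80 = 10P and P* = 8, Q* = 23.
Because the ceiling (3) lies below the market-clearing price, it is binding.
At P = 3: Qd = 79 - 7·3 = 58 and Qs = 3·3 - 1 = 8.
The quantity actually transacted is the short side, supply: 8.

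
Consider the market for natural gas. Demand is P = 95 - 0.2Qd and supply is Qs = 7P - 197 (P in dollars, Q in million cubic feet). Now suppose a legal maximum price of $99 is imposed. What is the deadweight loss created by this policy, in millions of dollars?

0

Rearranging demand gives Qd = 475 - 5P. Setting quantity demanded equal to quantity supplied, 475 - 5P = 7P - 197, gives P* = 56 and Q* = 195.
Since 99 is above P* = 56, the ceiling does not bind and the free-market outcome prevails.
Since the control does not bind, no trades are prevented and deadweight loss is zero.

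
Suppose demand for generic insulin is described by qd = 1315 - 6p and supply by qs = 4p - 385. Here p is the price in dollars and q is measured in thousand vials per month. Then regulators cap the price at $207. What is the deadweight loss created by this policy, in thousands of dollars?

0

In a free market, 1315 - 6p = 4p - 385 gives the equilibrium p* = 170, q* = 295.
Since 207 is above p* = 170, the ceiling does not bind and the free-market outcome prevails.
Since the control does not bind, no trades are prevented and deadweight loss is zero.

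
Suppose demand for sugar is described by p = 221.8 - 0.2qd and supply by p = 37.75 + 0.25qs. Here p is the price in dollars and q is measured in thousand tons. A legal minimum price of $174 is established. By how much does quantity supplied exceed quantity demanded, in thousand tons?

Rearranging demand gives qd = 1109 - 5p; rearranging supply gives qs = 4p - 151. In a free market, 1109 - 5p = 4p - 151 gives the equilibrium p* = 140, q* = 409.
Because the floor (174) lies above the market-clearing price, it is binding.
At p = 174: qd = 1109 - 5·174 = 239 and qs = 4·174 - 151 = 545.
Surplus = qs - qd = 545 - 239 = 306.

306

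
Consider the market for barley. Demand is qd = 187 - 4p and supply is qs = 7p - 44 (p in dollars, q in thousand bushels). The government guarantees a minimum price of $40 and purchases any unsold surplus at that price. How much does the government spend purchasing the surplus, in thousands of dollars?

Equilibrium: 187 - 4p = 7p - 44, so 231 = 11p and p* = 21, q* = 103.
Because the floor (40) lies above the market-clearing price, it is binding.
At p = 40: qd = 187 - 4·40 = 27 and qs = 7·40 - 44 = 236.
Surplus = qs - qd = 209.
Government expenditure = surplus × support price = 209 × 40 = 8360.

8360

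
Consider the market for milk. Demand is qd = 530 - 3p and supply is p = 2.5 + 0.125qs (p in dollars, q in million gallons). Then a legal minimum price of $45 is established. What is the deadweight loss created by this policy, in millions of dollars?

Rearranging supply gives qs = 8p - 20. Without the control the market clears where 530 - 3p = 8p - 20, i.e. p* = 50 and q* = 380.
The floor of 45 is below the equilibrium price 50, so it is not binding; the market clears at p* = 50, q* = 380.
Since the control does not bind, no trades are prevented and deadweight loss is zero.

0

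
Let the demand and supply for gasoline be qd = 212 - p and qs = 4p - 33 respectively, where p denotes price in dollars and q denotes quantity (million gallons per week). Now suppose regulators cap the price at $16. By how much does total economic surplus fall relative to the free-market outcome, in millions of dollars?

10890

In a free market, 212 - p = 4p - 33 gives the equilibrium p* = 49, q* = 163.
Since 16 < 49, the ceiling is binding.
At p = 16: qd = 212 - 16 = 196 and qs = 4·16 - 33 = 31.
Quantity traded falls to 31. At q = 31 the demand price is 212 - 31 = 181 and the supply price is (33 + 31)/4 = 16.
Deadweight loss = ½ · (181 - 16) · (163 - 31) = ½ · 165 · 132 = 10890.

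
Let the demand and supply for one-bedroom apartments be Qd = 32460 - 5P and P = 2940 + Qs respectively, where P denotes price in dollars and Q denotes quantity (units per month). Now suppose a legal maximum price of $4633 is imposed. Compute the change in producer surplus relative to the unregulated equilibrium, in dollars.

-2947675.5

Rearranging supply gives Qs = P - 2940. Without the control the market clears where 32460 - 5P = P - 2940, i.e. P* = 5900 and Q* = 2960.
Since 4633 < 5900, the ceiling is binding.
At P = 4633: Qd = 32460 - 5·4633 = 9295 and Qs = 4633 - 2940 = 1693.
Producer surplus without the control is ½ · (5900 - 2940) · 2960 = 4380800.
With the ceiling, producers sell 1693 units at 4633, so PS = ½ · (4633 - 2940) · 1693 = 1433124.5.
Change in producer surplus = 1433124.5 - 4380800 = -2947675.5.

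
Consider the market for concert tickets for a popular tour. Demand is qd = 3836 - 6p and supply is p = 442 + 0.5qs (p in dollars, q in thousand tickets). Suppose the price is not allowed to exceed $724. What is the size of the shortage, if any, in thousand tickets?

0

Rearranging supply gives qs = 2p - 884. Setting quantity demanded equal to quantity supplied, 3836 - 6p = 2p - 884, gives p* = 590 and q* = 296.
Since 724 is above p* = 590, the ceiling does not bind and the free-market outcome prevails.
Since the control does not bind, there is no shortage.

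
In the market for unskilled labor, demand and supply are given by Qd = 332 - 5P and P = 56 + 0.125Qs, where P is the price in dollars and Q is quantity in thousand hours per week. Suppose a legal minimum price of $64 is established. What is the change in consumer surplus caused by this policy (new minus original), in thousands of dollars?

-88

Rearranging supply gives Qs = 8P - 448. In a free market, 332 - 5P = 8P - 448 gives the equilibrium P* = 60, Q* = 32.
Because the floor (64) lies above the market-clearing price, it is binding.
At P = 64: Qd = 332 - 5·64 = 12 and Qs = 8·64 - 448 = 64.
Consumer surplus without the control is ½ · (66.4 - 60) · 32 = 102.4.
With the floor, consumers buy 12 units at 64, so CS = ½ · (66.4 - 64) · 12 = 14.4.
Change in consumer surplus = 14.4 - 102.4 = -88.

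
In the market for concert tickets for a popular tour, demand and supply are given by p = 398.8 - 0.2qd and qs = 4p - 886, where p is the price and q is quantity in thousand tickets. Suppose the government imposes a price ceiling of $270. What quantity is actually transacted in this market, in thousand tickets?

Rearranging demand gives qd = 1994 - 5p. Without the control the market clears where 1994 - 5p = 4p - 886, i.e. p* = 320 and q* = 394.
Since 270 < 320, the ceiling is binding.
At p = 270: qd = 1994 - 5·270 = 644 and qs = 4·270 - 886 = 194.
The quantity actually transacted is the short side, supply: 194.

194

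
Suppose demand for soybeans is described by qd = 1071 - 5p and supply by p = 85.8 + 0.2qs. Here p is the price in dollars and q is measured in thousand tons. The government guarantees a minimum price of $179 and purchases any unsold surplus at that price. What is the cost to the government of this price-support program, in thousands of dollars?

51910

Rearranging supply gives qs = 5p - 429. Equilibrium: 1071 - 5p = 5p - 429, so 1500 = 10p and p* = 150, q* = 321.
The floor of 179 is above the equilibrium price 150, so it binds.
At p = 179: qd = 1071 - 5·179 = 176 and qs = 5·179 - 429 = 466.
Surplus = qs - qd = 290.
Government expenditure = surplus × support price = 290 × 179 = 51910.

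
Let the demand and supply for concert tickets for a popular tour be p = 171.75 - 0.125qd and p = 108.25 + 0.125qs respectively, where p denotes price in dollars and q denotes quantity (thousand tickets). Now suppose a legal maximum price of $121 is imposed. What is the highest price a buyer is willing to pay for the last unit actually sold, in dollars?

159

Rearranging demand gives qd = 1374 - 8p; rearranging supply gives qs = 8p - 866. Equilibrium: 1374 - 8p = 8p - 866, so 2240 = 16p and p* = 140, q* = 254.
The ceiling of 121 is below the equilibrium price 140, so it binds.
At p = 121: qd = 1374 - 8·121 = 406 and qs = 8·121 - 866 = 102.
Only 102 units reach the market. On the demand curve, the marginal buyer's willingness to pay at q = 102 is (1374 - 102)/8 = 159.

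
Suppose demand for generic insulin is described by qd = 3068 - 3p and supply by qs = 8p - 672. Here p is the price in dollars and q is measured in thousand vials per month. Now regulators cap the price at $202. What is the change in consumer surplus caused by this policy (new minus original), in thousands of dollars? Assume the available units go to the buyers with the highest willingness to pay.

In a free market, 3068 - 3p = 8p - 672 gives the equilibrium p* = 340, q* = 2048.
Since 202 < 340, the ceiling is binding.
At p = 202: qd = 3068 - 3·202 = 2462 and qs = 8·202 - 672 = 944.
Consumer surplus without the control is ½ · (3068/3 - 340) · 2048 = 2097152/3.
With the ceiling, 944 units are sold at 202 (assume they go to the highest-value buyers). The demand price at q = 944 is 708, so CS = ½ · [(3068/3 - 202) + (708 - 202)] · 944 = 1878560/3.
Change in consumer surplus = 1878560/3 - 2097152/3 = -72864.

-72864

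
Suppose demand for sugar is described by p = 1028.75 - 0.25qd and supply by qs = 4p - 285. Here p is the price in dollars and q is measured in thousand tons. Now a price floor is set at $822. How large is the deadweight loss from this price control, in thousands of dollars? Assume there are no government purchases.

Rearranging demand gives qd = 4115 - 4p. Setting quantity demanded equal to quantity supplied, 4115 - 4p = 4p - 285, gives p* = 550 and q* = 1915.
Since 822 > 550, the floor is binding.
At p = 822: qd = 4115 - 4·822 = 827 and qs = 4·822 - 285 = 3003.
Quantity traded falls to 827. At q = 827 the demand price is (4115 - 827)/4 = 822 and the supply price is (285 + 827)/4 = 278.
Deadweight loss = ½ · (822 - 278) · (1915 - 827) = ½ · 544 · 1088 = 295936.

295936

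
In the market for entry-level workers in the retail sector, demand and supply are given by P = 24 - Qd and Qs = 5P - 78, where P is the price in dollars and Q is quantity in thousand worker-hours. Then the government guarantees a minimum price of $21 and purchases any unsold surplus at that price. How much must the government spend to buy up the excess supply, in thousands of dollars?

Rearranging demand gives Qd = 24 - P. In a free market, 24 - P = 5P - 78 gives the equilibrium P* = 17, Q* = 7.
Since 21 > 17, the floor is binding.
At P = 21: Qd = 24 - 21 = 3 and Qs = 5·21 - 78 = 27.
Surplus = Qs - Qd = 24.
Government expenditure = surplus × support price = 24 × 21 = 504.

504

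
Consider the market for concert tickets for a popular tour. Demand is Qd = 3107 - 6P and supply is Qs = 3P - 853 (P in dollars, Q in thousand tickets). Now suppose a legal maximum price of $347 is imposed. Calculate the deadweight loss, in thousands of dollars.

19460.25

In a free market, 3107 - 6P = 3P - 853 gives the equilibrium P* = 440, Q* = 467.
The ceiling of 347 is below the equilibrium price 440, so it binds.
At P = 347: Qd = 3107 - 6·347 = 1025 and Qs = 3·347 - 853 = 188.
Quantity traded falls to 188. At Q = 188 the demand price is (3107 - 188)/6 = 486.5 and the supply price is (853 + 188)/3 = 347.
Deadweight loss = ½ · (486.5 - 347) · (467 - 188) = ½ · 139.5 · 279 = 19460.25.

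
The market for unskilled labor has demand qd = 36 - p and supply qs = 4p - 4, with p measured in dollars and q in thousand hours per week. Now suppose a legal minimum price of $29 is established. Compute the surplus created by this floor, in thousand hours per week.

105

Without the control the market clears where 36 - p = 4p - 4, i.e. p* = 8 and q* = 28.
Since 29 > 8, the floor is binding.
At p = 29: qd = 36 - 29 = 7 and qs = 4·29 - 4 = 112.
Surplus = qs - qd = 112 - 7 = 105.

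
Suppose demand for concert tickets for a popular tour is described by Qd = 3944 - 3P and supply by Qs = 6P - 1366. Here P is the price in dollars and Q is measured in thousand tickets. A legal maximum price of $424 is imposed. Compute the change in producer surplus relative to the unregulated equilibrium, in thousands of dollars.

Setting quantity demanded equal to quantity supplied, 3944 - 3P = 6P - 1366, gives P* = 590 and Q* = 2174.
Because the ceiling (424) lies below the market-clearing price, it is binding.
At P = 424: Qd = 3944 - 3·424 = 2672 and Qs = 6·424 - 1366 = 1178.
Producer surplus without the control is ½ · (590 - 683/3) · 2174 = 1181569/3.
With the ceiling, producers sell 1178 units at 424, so PS = ½ · (424 - 683/3) · 1178 = 346921/3.
Change in producer surplus = 346921/3 - 1181569/3 = -278216.

-278216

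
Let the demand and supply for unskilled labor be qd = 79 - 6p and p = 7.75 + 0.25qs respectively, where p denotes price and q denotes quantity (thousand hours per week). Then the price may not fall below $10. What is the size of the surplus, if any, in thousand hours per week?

0

Rearranging supply gives qs = 4p - 31. Setting quantity demanded equal to quantity supplied, 79 - 6p = 4p - 31, gives p* = 11 and q* = 13.
The floor of 10 is below the equilibrium price 11, so it is not binding; the market clears at p* = 11, q* = 13.
Since the control does not bind, there is no surplus.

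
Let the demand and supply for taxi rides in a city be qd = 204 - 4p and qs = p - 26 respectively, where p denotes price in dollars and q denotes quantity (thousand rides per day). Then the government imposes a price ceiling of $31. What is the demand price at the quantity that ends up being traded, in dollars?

49.75

Setting quantity demanded equal to quantity supplied, 204 - 4p = p - 26, gives p* = 46 and q* = 20.
Because the ceiling (31) lies below the market-clearing price, it is binding.
At p = 31: qd = 204 - 4·31 = 80 and qs = 31 - 26 = 5.
Only 5 units reach the market. On the demand curve, the marginal buyer's willingness to pay at q = 5 is (204 - 5)/4 = 49.75.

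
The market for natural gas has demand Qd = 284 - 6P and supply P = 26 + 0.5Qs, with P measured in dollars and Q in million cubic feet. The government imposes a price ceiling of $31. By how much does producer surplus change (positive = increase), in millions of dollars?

-231

Rearranging supply gives Qs = 2P - 52. Setting quantity demanded equal to quantity supplied, 284 - 6P = 2P - 52, gives P* = 42 and Q* = 32.
Because the ceiling (31) lies below the market-clearing price, it is binding.
At P = 31: Qd = 284 - 6·31 = 98 and Qs = 2·31 - 52 = 10.
Producer surplus without the control is ½ · (42 - 26) · 32 = 256.
With the ceiling, producers sell 10 units at 31, so PS = ½ · (31 - 26) · 10 = 25.
Change in producer surplus = 25 - 256 = -231.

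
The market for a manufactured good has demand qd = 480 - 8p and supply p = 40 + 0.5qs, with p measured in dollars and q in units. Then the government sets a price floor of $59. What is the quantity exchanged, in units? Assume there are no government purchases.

Rearranging supply gives qs = 2p - 80. In a free market, 480 - 8p = 2p - 80 gives the equilibrium p* = 56, q* = 32.
Because the floor (59) lies above the market-clearing price, it is binding.
At p = 59: qd = 480 - 8·59 = 8 and qs = 2·59 - 80 = 38.
The quantity actually transacted is the short side, demand: 8.

8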